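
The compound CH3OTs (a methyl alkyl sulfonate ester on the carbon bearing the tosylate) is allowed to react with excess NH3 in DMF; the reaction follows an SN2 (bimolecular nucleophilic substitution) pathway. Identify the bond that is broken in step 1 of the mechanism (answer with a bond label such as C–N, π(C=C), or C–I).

C–O

Step 1: A lone pair on the N of NH3 attacks the α-carbon from the back side while the C–O bond breaks; both bonding electrons leave with TsO⁻. The product of this concerted step is an alkylammonium ion.
The bond broken in this step is the C–O bond.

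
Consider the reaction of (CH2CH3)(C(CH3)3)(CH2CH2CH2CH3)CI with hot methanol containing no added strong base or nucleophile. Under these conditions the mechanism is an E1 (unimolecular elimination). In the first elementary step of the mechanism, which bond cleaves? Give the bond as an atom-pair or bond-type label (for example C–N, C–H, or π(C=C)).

Step 1: Rate-determining heterolysis of the C–I bond gives I⁻ and a tertiary carbocation.
The bond broken in this step is the C–I bond.

C–I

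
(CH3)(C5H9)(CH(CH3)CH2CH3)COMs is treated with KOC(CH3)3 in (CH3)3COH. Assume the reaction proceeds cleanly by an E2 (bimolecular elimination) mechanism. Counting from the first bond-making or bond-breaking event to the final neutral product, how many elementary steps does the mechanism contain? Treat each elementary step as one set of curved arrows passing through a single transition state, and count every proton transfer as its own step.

Step 1: In one step, (CH3)3CO⁻ pulls off a β-proton, the C–O bond cleaves, and a C=C double bond forms between the α- and β-carbons (E2, anti elimination).
Total: 1 elementary step.

1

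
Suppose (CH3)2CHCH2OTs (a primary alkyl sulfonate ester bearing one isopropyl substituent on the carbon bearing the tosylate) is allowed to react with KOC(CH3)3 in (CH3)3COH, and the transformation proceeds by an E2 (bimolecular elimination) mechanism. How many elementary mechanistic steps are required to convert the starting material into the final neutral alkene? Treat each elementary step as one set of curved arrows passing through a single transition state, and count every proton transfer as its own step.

Step 1: In one step, (CH3)3CO⁻ pulls off a β-proton, the C–O bond cleaves, and a C=C double bond forms between the α- and β-carbons (E2, anti elimination).
Total: 1 elementary step.

1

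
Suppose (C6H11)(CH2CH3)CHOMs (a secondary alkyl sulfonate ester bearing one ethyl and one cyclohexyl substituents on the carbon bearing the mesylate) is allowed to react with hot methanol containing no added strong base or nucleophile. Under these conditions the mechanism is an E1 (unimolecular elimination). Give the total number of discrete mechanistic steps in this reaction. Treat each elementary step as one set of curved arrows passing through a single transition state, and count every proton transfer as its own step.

Step 1: Rate-determining heterolysis of the C–O bond gives MsO⁻ and a secondary carbocation.
Step 2: Carbocation rearrangement: a 1,2-hydride shift from the adjacent cyclohexyl carbon converts the initially-formed secondary cation into the more stable tertiary cation.
Step 3: Loss of a β-proton to a methanol molecule of the solvent: the C–H bonding pair collapses toward the cationic carbon to form the C=C π bond, yielding the alkene.
Total: 3 elementary steps.

3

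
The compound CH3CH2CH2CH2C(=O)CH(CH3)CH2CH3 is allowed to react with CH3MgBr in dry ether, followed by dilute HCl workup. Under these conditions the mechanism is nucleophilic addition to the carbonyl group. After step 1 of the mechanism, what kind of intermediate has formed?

Step 1: the carbanion-like carbon of CH3MgBr attacks the sp² carbonyl carbon; the C=O π bond breaks and the electrons end up as a lone pair on the alkoxide oxygen of the tetrahedral intermediate.
After step 1 the species present is a tetrahedral alkoxide intermediate.

tetrahedral alkoxide intermediate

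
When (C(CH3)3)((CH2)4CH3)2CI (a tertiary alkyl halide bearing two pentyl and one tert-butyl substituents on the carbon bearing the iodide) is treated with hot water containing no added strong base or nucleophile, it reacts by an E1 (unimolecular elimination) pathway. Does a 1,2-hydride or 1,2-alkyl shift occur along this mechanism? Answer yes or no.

The first-formed carbocation is tertiary.
No single 1,2-shift to an adjacent carbon would produce a more-substituted cation than the one already present, so no rearrangement occurs.

no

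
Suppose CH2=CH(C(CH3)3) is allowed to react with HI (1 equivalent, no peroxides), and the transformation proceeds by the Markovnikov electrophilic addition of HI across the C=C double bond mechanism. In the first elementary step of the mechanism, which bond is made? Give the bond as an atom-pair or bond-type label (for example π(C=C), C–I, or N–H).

C–H

Step 1: Protonation of the alkene by HI: the π bond acts as the nucleophile and picks up H⁺, giving the more stable (Markovnikov) secondary carbocation. The H–I bond breaks heterolytically, releasing I⁻.
The bond formed in this step is the C–H bond.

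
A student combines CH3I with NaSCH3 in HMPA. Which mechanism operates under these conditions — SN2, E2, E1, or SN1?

SN2

Conditions: a methyl substrate with a strong nucleophile in the polar aprotic solvent HMPA.
These conditions are the textbook signature of the SN2 pathway.
An unhindered substrate with a strong nucleophile in a polar aprotic solvent favours one-step backside displacement.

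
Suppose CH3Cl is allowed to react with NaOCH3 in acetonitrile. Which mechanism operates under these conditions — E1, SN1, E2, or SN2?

SN2

Conditions: a methyl substrate with a strong nucleophile in the polar aprotic solvent acetonitrile.
These conditions are the textbook signature of the SN2 pathway.
An unhindered substrate with a strong nucleophile in a polar aprotic solvent favours one-step backside displacement.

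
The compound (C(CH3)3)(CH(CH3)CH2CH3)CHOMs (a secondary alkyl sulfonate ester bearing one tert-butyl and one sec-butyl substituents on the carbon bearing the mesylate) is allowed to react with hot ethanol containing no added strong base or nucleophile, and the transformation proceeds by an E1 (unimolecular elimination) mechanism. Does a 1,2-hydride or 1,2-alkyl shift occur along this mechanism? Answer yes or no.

The first-formed carbocation is secondary.
The adjacent sec-butyl carbon already bears 2 other carbon substituents and has a hydrogen to migrate; after a 1,2-hydride shift from that carbon the positive charge sits on a tertiary centre.
Tertiary is more stable than secondary, so the shift occurs.

yes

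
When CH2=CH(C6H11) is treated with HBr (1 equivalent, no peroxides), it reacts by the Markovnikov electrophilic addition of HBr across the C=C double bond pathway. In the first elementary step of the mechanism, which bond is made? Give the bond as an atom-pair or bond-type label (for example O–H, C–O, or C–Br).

Step 1: Electrophilic addition begins with the π(C=C) electrons forming a bond to the proton of HBr. Following Markovnikov's rule, the resulting cation is secondary. The H–Br bond breaks heterolytically, releasing Br⁻.
The bond formed in this step is the C–H bond.

C–H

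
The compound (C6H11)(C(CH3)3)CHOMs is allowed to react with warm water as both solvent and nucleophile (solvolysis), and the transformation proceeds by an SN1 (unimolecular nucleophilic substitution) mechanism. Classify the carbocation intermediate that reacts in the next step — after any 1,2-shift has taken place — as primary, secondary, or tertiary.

Step 1: Ionisation: the C–O σ-bond cleaves heterolytically; both bonding electrons depart with MsO⁻, leaving a secondary carbocation at the α-carbon.
Step 2: A hydride (H with its bonding pair) migrates from the adjacent cyclohexyl carbon to the cationic centre — a 1,2-hydride shift — upgrading the secondary cation to a tertiary one.
The cation rearranges from secondary to tertiary via a 1,2-hydride shift from the adjacent cyclohexyl carbon; the tertiary cation is what reacts next.

tertiary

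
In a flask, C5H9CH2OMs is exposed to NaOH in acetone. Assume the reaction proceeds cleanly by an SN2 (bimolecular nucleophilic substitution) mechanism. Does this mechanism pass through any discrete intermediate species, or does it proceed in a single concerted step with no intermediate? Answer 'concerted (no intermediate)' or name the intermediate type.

Backside attack by OH⁻ on the carbon bearing the mesylate: the new C–O bond forms as the C–O bond breaks, with Walden inversion at carbon.
All bond changes occur in one transition state; no discrete intermediate is formed.

concerted (no intermediate)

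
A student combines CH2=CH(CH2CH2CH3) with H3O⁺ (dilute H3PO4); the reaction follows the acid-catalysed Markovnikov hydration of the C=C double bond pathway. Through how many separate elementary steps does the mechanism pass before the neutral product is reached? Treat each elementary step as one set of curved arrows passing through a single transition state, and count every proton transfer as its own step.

3

Step 1: Protonation of the alkene by H3O⁺: the π bond acts as the nucleophile and picks up H⁺, giving the more stable (Markovnikov) secondary carbocation. H2O is released.
(No 1,2-shift: no single shift to an adjacent carbon would give a more stable cation.)
Step 2: Nucleophilic capture of the cation by H2O produces the protonated alcohol (an oxonium ion).
Step 3: Deprotonation of the oxonium ion by a water molecule delivers the neutral alcohol and regenerates the acid catalyst.
Total: 3 elementary steps.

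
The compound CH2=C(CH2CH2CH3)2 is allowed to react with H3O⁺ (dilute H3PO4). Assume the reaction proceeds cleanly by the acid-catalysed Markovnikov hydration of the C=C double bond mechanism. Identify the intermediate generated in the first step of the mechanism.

tertiary carbocation

Step 1: The π electrons of the C=C bond attack a proton of H3O⁺; Markovnikov addition places the new C–H on the less-substituted alkene carbon, so the positive charge ends up on the more-substituted carbon — a tertiary carbocation. H2O is released.
After step 1 the species present is a tertiary carbocation.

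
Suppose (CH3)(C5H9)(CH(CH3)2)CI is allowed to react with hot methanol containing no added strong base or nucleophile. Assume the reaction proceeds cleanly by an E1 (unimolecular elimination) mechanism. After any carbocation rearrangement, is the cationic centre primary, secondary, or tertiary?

tertiary

Step 1: Rate-determining heterolysis of the C–I bond gives I⁻ and a tertiary carbocation.
No single 1,2-shift to an adjacent carbon would give a more-substituted cation, so no rearrangement occurs.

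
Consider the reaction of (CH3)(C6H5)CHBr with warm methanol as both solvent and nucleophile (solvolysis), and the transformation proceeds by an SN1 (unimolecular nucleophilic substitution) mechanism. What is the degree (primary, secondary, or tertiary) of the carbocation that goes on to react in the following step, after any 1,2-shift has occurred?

secondary

Step 1: Ionisation: the C–Br σ-bond cleaves heterolytically; both bonding electrons depart with Br⁻, leaving a secondary carbocation at the α-carbon.
No single 1,2-shift to an adjacent carbon would give a more-substituted cation, so no rearrangement occurs.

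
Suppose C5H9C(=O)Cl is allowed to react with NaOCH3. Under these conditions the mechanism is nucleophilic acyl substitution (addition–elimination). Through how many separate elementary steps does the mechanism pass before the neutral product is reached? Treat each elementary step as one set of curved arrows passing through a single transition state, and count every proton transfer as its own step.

2

Step 1: Nucleophilic addition of CH3O⁻ to the acyl carbon breaks the π(C=O) bond and yields a tetrahedral, anionic intermediate.
Step 2: An oxygen lone pair re-forms the C=O π bond as the C–Cl σ-bond breaks; Cl⁻ is expelled.
Total: 2 elementary steps.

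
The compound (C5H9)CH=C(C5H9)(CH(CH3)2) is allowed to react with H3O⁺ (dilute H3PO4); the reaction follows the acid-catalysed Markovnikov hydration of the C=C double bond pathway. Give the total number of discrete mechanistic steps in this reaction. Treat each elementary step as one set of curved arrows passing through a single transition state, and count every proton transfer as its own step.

Step 1: Electrophilic addition begins with the π(C=C) electrons forming a bond to the proton of H3O⁺. Following Markovnikov's rule, the resulting cation is tertiary. H2O is released.
(No 1,2-shift: no single shift to an adjacent carbon would give a more stable cation.)
Step 2: Water acts as the nucleophile: an oxygen lone pair bonds to the cationic carbon, giving an oxonium-ion intermediate.
Step 3: H2O removes a proton from the oxonium oxygen, regenerating H3O⁺ and giving the neutral alcohol.
Total: 3 elementary steps.

3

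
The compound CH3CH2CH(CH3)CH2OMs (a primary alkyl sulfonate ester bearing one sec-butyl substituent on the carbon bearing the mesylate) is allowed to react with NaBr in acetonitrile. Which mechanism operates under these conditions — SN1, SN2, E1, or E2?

SN2

Conditions: a primary substrate with a strong nucleophile in the polar aprotic solvent acetonitrile.
These conditions are the textbook signature of the SN2 pathway.
An unhindered substrate with a strong nucleophile in a polar aprotic solvent favours one-step backside displacement.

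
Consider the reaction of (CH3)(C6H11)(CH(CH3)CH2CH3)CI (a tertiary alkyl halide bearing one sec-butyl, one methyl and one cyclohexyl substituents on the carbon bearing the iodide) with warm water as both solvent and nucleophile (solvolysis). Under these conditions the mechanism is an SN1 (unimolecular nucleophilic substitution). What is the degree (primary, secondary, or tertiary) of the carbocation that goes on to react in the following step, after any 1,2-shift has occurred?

Step 1: Rate-determining heterolysis of the C–I bond gives I⁻ and a tertiary carbocation.
No single 1,2-shift to an adjacent carbon would give a more-substituted cation, so no rearrangement occurs.

tertiary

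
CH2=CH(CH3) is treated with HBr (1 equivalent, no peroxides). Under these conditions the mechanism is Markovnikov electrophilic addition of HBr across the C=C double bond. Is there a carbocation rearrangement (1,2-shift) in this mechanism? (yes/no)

The first-formed carbocation is secondary.
No single 1,2-shift to an adjacent carbon would produce a more-substituted cation than the one already present, so no rearrangement occurs.

no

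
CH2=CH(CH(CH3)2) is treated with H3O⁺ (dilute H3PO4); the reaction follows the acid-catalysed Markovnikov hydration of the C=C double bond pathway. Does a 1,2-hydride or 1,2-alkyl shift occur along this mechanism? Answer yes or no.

yes

The first-formed carbocation is secondary.
The adjacent isopropyl carbon already bears 2 other carbon substituents and has a hydrogen to migrate; after a 1,2-hydride shift from that carbon the positive charge sits on a tertiary centre.
Tertiary is more stable than secondary, so the shift occurs.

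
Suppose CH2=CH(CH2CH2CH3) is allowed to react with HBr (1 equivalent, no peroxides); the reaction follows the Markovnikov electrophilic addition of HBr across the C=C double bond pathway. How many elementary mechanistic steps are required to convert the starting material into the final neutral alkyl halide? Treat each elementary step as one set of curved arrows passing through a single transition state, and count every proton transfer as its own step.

2

Step 1: The π electrons of the C=C bond attack a proton of HBr; Markovnikov addition places the new C–H on the less-substituted alkene carbon, so the positive charge ends up on the more-substituted carbon — a secondary carbocation. The H–Br bond breaks heterolytically, releasing Br⁻.
(No 1,2-shift: no single shift to an adjacent carbon would give a more stable cation.)
Step 2: Nucleophilic attack by Br⁻ on the carbocation completes the addition, giving R–Br.
Total: 2 elementary steps.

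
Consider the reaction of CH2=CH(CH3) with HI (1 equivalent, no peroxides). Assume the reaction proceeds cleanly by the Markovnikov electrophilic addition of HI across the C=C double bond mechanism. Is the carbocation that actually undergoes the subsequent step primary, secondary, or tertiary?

secondary

Step 1: Protonation of the alkene by HI: the π bond acts as the nucleophile and picks up H⁺, giving the more stable (Markovnikov) secondary carbocation. The H–I bond breaks heterolytically, releasing I⁻.
No single 1,2-shift to an adjacent carbon would give a more-substituted cation, so no rearrangement occurs.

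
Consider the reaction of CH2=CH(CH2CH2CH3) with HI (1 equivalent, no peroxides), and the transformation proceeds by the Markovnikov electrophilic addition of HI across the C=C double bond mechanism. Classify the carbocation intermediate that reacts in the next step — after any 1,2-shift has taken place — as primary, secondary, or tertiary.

secondary

Step 1: Protonation of the alkene by HI: the π bond acts as the nucleophile and picks up H⁺, giving the more stable (Markovnikov) secondary carbocation. The H–I bond breaks heterolytically, releasing I⁻.
No single 1,2-shift to an adjacent carbon would give a more-substituted cation, so no rearrangement occurs.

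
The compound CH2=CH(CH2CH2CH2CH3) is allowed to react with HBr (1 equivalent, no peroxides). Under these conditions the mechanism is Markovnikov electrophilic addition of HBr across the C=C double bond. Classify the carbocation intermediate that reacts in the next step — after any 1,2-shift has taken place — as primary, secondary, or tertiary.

secondary

Step 1: Electrophilic addition begins with the π(C=C) electrons forming a bond to the proton of HBr. Following Markovnikov's rule, the resulting cation is secondary. The H–Br bond breaks heterolytically, releasing Br⁻.
No single 1,2-shift to an adjacent carbon would give a more-substituted cation, so no rearrangement occurs.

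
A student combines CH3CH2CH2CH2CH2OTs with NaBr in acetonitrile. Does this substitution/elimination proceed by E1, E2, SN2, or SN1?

Conditions: a primary substrate with a strong nucleophile in the polar aprotic solvent acetonitrile.
These conditions are the textbook signature of the SN2 pathway.
An unhindered substrate with a strong nucleophile in a polar aprotic solvent favours one-step backside displacement.

SN2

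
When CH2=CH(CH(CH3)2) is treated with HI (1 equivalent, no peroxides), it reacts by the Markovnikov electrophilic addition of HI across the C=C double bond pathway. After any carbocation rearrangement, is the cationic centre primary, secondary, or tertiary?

tertiary

Step 1: Protonation of the alkene by HI: the π bond acts as the nucleophile and picks up H⁺, giving the more stable (Markovnikov) secondary carbocation. The H–I bond breaks heterolytically, releasing I⁻.
Step 2: A hydride (H with its bonding pair) migrates from the adjacent isopropyl carbon to the cationic centre — a 1,2-hydride shift — upgrading the secondary cation to a tertiary one.
The cation rearranges from secondary to tertiary via a 1,2-hydride shift from the adjacent isopropyl carbon; the tertiary cation is what reacts next.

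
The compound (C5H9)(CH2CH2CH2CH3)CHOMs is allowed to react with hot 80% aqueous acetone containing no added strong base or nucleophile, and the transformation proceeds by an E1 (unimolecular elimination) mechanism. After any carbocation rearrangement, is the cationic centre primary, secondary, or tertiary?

tertiary

Step 1: The C–O bond breaks with both electrons going to the mesylate; MsO⁻ leaves and a secondary carbocation remains.
Step 2: A hydride (H with its bonding pair) migrates from the adjacent cyclopentyl carbon to the cationic centre — a 1,2-hydride shift — upgrading the secondary cation to a tertiary one.
The cation rearranges from secondary to tertiary via a 1,2-hydride shift from the adjacent cyclopentyl carbon; the tertiary cation is what reacts next.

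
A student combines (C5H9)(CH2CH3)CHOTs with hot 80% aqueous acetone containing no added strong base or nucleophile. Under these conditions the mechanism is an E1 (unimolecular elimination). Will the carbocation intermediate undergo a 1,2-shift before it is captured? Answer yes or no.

The first-formed carbocation is secondary.
The adjacent cyclopentyl carbon already bears 2 other carbon substituents and has a hydrogen to migrate; after a 1,2-hydride shift from that carbon the positive charge sits on a tertiary centre.
Tertiary is more stable than secondary, so the shift occurs.

yes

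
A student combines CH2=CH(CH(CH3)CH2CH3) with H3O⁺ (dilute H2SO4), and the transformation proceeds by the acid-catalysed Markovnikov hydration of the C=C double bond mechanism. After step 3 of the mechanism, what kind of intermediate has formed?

oxonium ion

Step 1: Protonation of the alkene by H3O⁺: the π bond acts as the nucleophile and picks up H⁺, giving the more stable (Markovnikov) secondary carbocation. H2O is released.
Step 2: A hydride (H with its bonding pair) migrates from the adjacent sec-butyl carbon to the cationic centre — a 1,2-hydride shift — upgrading the secondary cation to a tertiary one.
Step 3: A lone pair on the oxygen of H2O attacks the carbocation, forming a C–O bond and an oxonium ion (a protonated alcohol).
After step 3 the species present is an oxonium ion.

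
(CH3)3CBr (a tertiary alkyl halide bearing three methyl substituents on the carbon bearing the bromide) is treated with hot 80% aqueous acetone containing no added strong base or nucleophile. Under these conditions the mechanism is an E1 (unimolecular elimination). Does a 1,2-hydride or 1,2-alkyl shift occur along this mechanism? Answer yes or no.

The first-formed carbocation is tertiary.
No single 1,2-shift to an adjacent carbon would produce a more-substituted cation than the one already present, so no rearrangement occurs.

no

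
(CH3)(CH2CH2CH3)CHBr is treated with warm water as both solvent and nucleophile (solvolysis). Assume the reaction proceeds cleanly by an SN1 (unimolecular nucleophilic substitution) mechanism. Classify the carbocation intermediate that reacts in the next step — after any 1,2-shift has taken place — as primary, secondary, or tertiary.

Step 1: The C–Br bond breaks with both electrons going to the bromide; Br⁻ leaves and a secondary carbocation remains.
No single 1,2-shift to an adjacent carbon would give a more-substituted cation, so no rearrangement occurs.

secondary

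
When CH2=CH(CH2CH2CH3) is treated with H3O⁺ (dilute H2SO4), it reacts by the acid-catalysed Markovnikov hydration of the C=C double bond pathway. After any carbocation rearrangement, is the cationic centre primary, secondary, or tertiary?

Step 1: Electrophilic addition begins with the π(C=C) electrons forming a bond to the proton of H3O⁺. Following Markovnikov's rule, the resulting cation is secondary. H2O is released.
No single 1,2-shift to an adjacent carbon would give a more-substituted cation, so no rearrangement occurs.

secondary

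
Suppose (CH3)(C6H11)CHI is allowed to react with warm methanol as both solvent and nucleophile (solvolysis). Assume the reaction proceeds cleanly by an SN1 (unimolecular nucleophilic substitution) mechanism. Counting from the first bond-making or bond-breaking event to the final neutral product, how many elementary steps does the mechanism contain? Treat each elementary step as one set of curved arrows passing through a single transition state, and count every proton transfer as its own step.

Step 1: Rate-determining heterolysis of the C–I bond gives I⁻ and a secondary carbocation.
Step 2: A 1,2-hydride shift from the adjacent cyclohexyl carbon moves the positive charge from the secondary centre to an adjacent carbon, generating a more stable tertiary carbocation.
Step 3: A lone pair on the oxygen of CH3OH attacks the carbocation, forming a new C–O σ-bond and an oxonium ion.
Step 4: Proton transfer from the O–H of the oxonium ion to a solvent molecule delivers the neutral ether.
Total: 4 elementary steps.

4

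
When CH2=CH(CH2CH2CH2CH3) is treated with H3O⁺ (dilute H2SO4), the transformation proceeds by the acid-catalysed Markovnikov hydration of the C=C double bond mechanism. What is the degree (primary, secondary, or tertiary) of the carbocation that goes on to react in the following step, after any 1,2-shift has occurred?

Step 1: Protonation of the alkene by H3O⁺: the π bond acts as the nucleophile and picks up H⁺, giving the more stable (Markovnikov) secondary carbocation. H2O is released.
No single 1,2-shift to an adjacent carbon would give a more-substituted cation, so no rearrangement occurs.

secondary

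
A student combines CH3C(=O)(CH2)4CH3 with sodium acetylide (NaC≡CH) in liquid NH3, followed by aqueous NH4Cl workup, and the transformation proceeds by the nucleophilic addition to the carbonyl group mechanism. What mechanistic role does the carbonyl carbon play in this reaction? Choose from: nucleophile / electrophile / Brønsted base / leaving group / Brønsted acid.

Step 1: HC≡C⁻ attacks the sp² carbonyl carbon; the C=O π bond breaks and the electrons end up as a lone pair on the alkoxide oxygen of the tetrahedral intermediate.
The carbonyl carbon accepts an electron pair into an empty or π* orbital — it is the electrophile.

electrophile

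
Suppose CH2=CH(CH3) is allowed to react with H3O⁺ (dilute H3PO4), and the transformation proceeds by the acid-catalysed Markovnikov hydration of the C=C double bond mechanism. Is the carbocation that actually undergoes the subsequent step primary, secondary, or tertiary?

secondary

Step 1: The π electrons of the C=C bond attack a proton of H3O⁺; Markovnikov addition places the new C–H on the less-substituted alkene carbon, so the positive charge ends up on the more-substituted carbon — a secondary carbocation. H2O is released.
No single 1,2-shift to an adjacent carbon would give a more-substituted cation, so no rearrangement occurs.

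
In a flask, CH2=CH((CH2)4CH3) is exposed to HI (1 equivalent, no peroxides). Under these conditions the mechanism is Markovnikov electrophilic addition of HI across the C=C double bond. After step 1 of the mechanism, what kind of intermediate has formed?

secondary carbocation

Step 1: Electrophilic addition begins with the π(C=C) electrons forming a bond to the proton of HI. Following Markovnikov's rule, the resulting cation is secondary. The H–I bond breaks heterolytically, releasing I⁻.
After step 1 the species present is a secondary carbocation.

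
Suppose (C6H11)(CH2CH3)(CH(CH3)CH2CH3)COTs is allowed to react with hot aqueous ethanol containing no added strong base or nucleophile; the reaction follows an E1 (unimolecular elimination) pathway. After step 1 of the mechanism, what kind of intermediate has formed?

tertiary carbocation

Step 1: Ionisation: the C–O σ-bond cleaves heterolytically; both bonding electrons depart with TsO⁻, leaving a tertiary carbocation at the α-carbon.
After step 1 the species present is a tertiary carbocation.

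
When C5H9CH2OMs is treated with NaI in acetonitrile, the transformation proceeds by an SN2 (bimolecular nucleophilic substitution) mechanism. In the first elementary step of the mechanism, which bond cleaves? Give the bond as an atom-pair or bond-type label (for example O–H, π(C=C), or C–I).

C–O

Step 1: The iodide nucleophile donates a lone pair from I to the α-carbon in a backside attack; simultaneously the C–O σ-bond breaks and both of its electrons leave with MsO⁻. One concerted step with inversion of configuration.
The bond broken in this step is the C–O bond.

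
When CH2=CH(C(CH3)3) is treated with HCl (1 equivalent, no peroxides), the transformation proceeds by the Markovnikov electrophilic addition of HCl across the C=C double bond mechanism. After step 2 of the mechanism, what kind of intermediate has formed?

tertiary carbocation

Step 1: Protonation of the alkene by HCl: the π bond acts as the nucleophile and picks up H⁺, giving the more stable (Markovnikov) secondary carbocation. The H–Cl bond breaks heterolytically, releasing Cl⁻.
Step 2: A methyl group with its bonding pair migrates from the adjacent tert-butyl carbon to the cationic centre — a 1,2-methyl shift — upgrading the secondary cation to a tertiary one.
After step 2 the species present is a tertiary carbocation.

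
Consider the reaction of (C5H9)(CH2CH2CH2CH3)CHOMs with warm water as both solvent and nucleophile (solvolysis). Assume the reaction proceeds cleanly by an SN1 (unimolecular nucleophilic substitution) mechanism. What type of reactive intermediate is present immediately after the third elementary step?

oxonium ion

Step 1: Rate-determining heterolysis of the C–O bond gives MsO⁻ and a secondary carbocation.
Step 2: A hydride (H with its bonding pair) migrates from the adjacent cyclopentyl carbon to the cationic centre — a 1,2-hydride shift — upgrading the secondary cation to a tertiary one.
Step 3: Nucleophilic capture: the oxygen of H2O bonds to the cationic carbon, producing an oxonium-ion intermediate.
After step 3 the species present is an oxonium ion.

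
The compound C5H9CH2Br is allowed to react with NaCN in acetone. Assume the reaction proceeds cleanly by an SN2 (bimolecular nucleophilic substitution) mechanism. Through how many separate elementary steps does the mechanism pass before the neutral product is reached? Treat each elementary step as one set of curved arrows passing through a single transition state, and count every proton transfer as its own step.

1

Step 1: The cyanide nucleophile donates a lone pair from C to the α-carbon in a backside attack; simultaneously the C–Br σ-bond breaks and both of its electrons leave with Br⁻. One concerted step with inversion of configuration.
Total: 1 elementary step.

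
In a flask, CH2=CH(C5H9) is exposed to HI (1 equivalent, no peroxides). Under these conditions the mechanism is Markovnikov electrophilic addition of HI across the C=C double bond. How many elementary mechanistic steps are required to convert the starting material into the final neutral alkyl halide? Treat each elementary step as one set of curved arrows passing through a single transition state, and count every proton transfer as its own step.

Step 1: The π electrons of the C=C bond attack a proton of HI; Markovnikov addition places the new C–H on the less-substituted alkene carbon, so the positive charge ends up on the more-substituted carbon — a secondary carbocation. The H–I bond breaks heterolytically, releasing I⁻.
Step 2: A 1,2-hydride shift from the adjacent cyclopentyl carbon moves the positive charge from the secondary centre to an adjacent carbon, generating a more stable tertiary carbocation.
Step 3: I⁻ captures the cation: a lone pair on I⁻ fills the empty p orbital, producing the alkyl halide product.
Total: 3 elementary steps.

3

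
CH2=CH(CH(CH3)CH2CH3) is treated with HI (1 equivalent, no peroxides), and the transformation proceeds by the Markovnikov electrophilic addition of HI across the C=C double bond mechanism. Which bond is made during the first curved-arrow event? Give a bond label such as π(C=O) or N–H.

C–H

Step 1: Protonation of the alkene by HI: the π bond acts as the nucleophile and picks up H⁺, giving the more stable (Markovnikov) secondary carbocation. The H–I bond breaks heterolytically, releasing I⁻.
The bond formed in this step is the C–H bond.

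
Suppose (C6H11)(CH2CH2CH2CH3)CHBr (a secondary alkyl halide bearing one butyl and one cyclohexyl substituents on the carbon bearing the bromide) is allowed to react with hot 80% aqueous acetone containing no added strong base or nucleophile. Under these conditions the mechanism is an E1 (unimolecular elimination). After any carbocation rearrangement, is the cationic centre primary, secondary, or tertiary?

Step 1: The C–Br bond breaks with both electrons going to the bromide; Br⁻ leaves and a secondary carbocation remains.
Step 2: Carbocation rearrangement: a 1,2-hydride shift from the adjacent cyclohexyl carbon converts the initially-formed secondary cation into the more stable tertiary cation.
The cation rearranges from secondary to tertiary via a 1,2-hydride shift from the adjacent cyclohexyl carbon; the tertiary cation is what reacts next.

tertiary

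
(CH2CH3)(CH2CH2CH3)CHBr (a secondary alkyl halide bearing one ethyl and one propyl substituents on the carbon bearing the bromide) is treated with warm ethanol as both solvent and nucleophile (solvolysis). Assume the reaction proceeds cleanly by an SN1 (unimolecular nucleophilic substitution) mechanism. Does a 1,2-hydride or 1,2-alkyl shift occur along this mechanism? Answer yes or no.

no

The first-formed carbocation is secondary.
No single 1,2-shift to an adjacent carbon would produce a more-substituted cation than the one already present, so no rearrangement occurs.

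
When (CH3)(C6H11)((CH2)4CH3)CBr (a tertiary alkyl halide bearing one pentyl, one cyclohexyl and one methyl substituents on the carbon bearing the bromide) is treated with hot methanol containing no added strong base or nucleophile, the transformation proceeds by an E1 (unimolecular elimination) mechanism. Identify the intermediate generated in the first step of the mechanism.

Step 1: Ionisation: the C–Br σ-bond cleaves heterolytically; both bonding electrons depart with Br⁻, leaving a tertiary carbocation at the α-carbon.
After step 1 the species present is a tertiary carbocation.

tertiary carbocation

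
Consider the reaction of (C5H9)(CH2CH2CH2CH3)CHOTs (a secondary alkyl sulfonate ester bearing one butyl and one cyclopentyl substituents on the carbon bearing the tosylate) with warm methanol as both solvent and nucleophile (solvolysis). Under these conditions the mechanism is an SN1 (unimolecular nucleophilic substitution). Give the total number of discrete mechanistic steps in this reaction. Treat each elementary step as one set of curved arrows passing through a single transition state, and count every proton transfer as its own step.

Step 1: Unassisted departure of TsO⁻ (taking the C–O bonding pair) generates a secondary carbocation.
Step 2: A 1,2-hydride shift from the adjacent cyclopentyl carbon moves the positive charge from the secondary centre to an adjacent carbon, generating a more stable tertiary carbocation.
Step 3: CH3OH donates an oxygen lone pair into the empty p orbital of the cation, giving a protonated ether (an oxonium ion).
Step 4: Proton transfer from the O–H of the oxonium ion to a solvent molecule delivers the neutral ether.
Total: 4 elementary steps.

4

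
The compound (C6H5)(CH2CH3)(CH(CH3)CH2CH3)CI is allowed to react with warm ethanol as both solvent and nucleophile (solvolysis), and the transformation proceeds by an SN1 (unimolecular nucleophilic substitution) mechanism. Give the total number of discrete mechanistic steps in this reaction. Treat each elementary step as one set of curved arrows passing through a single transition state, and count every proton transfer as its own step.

3

Step 1: Rate-determining heterolysis of the C–I bond gives I⁻ and a tertiary carbocation.
(No 1,2-shift: no single shift to an adjacent carbon would give a more stable cation.)
Step 2: Nucleophilic capture: the oxygen of CH3CH2OH bonds to the cationic carbon, producing an oxonium-ion intermediate.
Step 3: Deprotonation of the oxonium oxygen by solvent ethanol yields the neutral ether.
Total: 3 elementary steps.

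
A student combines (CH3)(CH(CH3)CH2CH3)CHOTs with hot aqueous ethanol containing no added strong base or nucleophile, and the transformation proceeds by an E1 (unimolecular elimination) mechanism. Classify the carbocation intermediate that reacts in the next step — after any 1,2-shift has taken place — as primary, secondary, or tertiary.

Step 1: Rate-determining heterolysis of the C–O bond gives TsO⁻ and a secondary carbocation.
Step 2: A hydride (H with its bonding pair) migrates from the adjacent sec-butyl carbon to the cationic centre — a 1,2-hydride shift — upgrading the secondary cation to a tertiary one.
The cation rearranges from secondary to tertiary via a 1,2-hydride shift from the adjacent sec-butyl carbon; the tertiary cation is what reacts next.

tertiary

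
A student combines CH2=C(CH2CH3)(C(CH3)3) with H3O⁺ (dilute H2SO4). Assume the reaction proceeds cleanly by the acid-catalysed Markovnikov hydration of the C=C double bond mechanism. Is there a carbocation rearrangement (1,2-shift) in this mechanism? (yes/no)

The first-formed carbocation is tertiary.
No single 1,2-shift to an adjacent carbon would produce a more-substituted cation than the one already present, so no rearrangement occurs.

no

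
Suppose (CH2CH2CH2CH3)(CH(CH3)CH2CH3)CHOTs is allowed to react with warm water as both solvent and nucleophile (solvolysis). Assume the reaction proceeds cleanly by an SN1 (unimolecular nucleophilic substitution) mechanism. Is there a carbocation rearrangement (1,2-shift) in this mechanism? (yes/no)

yes

The first-formed carbocation is secondary.
The adjacent sec-butyl carbon already bears 2 other carbon substituents and has a hydrogen to migrate; after a 1,2-hydride shift from that carbon the positive charge sits on a tertiary centre.
Tertiary is more stable than secondary, so the shift occurs.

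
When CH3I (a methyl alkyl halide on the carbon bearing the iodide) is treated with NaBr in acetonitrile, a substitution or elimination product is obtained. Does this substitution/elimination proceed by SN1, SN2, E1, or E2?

Conditions: a methyl substrate with a strong nucleophile in the polar aprotic solvent acetonitrile.
These conditions are the textbook signature of the SN2 pathway.
An unhindered substrate with a strong nucleophile in a polar aprotic solvent favours one-step backside displacement.

SN2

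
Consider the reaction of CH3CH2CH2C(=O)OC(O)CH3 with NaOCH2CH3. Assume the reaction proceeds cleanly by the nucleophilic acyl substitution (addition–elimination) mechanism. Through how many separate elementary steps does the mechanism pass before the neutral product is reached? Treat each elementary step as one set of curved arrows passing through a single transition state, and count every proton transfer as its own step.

Step 1: Nucleophilic addition of CH3CH2O⁻ to the acyl carbon breaks the π(C=O) bond and yields a tetrahedral, anionic intermediate.
Step 2: Elimination step: re-formation of the carbonyl π bond drives out CH3CO2⁻, giving the new acyl compound.
Total: 2 elementary steps.

2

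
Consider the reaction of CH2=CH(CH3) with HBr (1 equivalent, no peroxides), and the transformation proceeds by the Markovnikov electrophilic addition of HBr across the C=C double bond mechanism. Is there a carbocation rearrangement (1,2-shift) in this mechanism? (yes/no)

The first-formed carbocation is secondary.
No single 1,2-shift to an adjacent carbon would produce a more-substituted cation than the one already present, so no rearrangement occurs.

no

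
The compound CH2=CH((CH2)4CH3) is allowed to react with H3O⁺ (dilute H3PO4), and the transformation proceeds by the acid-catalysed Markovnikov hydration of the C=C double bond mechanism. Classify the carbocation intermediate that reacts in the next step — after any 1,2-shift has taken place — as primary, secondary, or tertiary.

Step 1: The π electrons of the C=C bond attack a proton of H3O⁺; Markovnikov addition places the new C–H on the less-substituted alkene carbon, so the positive charge ends up on the more-substituted carbon — a secondary carbocation. H2O is released.
No single 1,2-shift to an adjacent carbon would give a more-substituted cation, so no rearrangement occurs.

secondary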